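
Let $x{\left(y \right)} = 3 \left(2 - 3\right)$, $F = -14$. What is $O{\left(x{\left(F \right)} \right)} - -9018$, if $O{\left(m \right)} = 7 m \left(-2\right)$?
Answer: $9060$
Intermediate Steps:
$x{\left(y \right)} = -3$ ($x{\left(y \right)} = 3 \left(-1\right) = -3$)
$O{\left(m \right)} = - 14 m$
$O{\left(x{\left(F \right)} \right)} - -9018 = \left(-14\right) \left(-3\right) - -9018 = 42 + 9018 = 9060$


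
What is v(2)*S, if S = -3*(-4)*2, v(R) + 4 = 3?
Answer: -24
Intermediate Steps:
v(R) = -1 (v(R) = -4 + 3 = -1)
S = 24 (S = 12*2 = 24)
v(2)*S = -1*24 = -24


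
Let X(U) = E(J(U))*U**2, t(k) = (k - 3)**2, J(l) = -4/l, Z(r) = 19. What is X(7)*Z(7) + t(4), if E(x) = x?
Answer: -531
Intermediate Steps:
t(k) = (-3 + k)**2
X(U) = -4*U (X(U) = (-4/U)*U**2 = -4*U)
X(7)*Z(7) + t(4) = -4*7*19 + (-3 + 4)**2 = -28*19 + 1**2 = -532 + 1 = -531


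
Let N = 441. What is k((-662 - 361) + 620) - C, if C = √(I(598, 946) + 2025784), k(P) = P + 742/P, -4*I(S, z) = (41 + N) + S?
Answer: -163151/403 - √2025514 ≈ -1828.0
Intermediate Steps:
I(S, z) = -241/2 - S/4 (I(S, z) = -((41 + 441) + S)/4 = -(482 + S)/4 = -241/2 - S/4)
C = √2025514 (C = √((-241/2 - ¼*598) + 2025784) = √((-241/2 - 299/2) + 2025784) = √(-270 + 2025784) = √2025514 ≈ 1423.2)
k((-662 - 361) + 620) - C = (((-662 - 361) + 620) + 742/((-662 - 361) + 620)) - √2025514 = ((-1023 + 620) + 742/(-1023 + 620)) - √2025514 = (-403 + 742/(-403)) - √2025514 = (-403 + 742*(-1/403)) - √2025514 = (-403 - 742/403) - √2025514 = -163151/403 - √2025514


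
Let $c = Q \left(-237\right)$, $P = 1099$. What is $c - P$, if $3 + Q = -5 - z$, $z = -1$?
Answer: $560$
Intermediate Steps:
$Q = -7$ ($Q = -3 - 4 = -7$)
$c = 1659$ ($c = \left(-7\right) \left(-237\right) = 1659$)
$c - P = 1659 - 1099 = 560$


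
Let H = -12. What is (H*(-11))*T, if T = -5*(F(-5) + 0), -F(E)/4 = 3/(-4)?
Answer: -1980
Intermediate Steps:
F(E) = 3 (F(E) = -12/(-4) = -12*(-1)/4 = -4*(-¾) = 3)
T = -15 (T = -5*(3 + 0) = -5*3 = -15)
(H*(-11))*T = -12*(-11)*(-15) = 132*(-15) = -1980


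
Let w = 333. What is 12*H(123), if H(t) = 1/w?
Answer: 4/111 ≈ 0.036036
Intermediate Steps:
H(t) = 1/333
12*H(123) = 12*(1/333) = 4/111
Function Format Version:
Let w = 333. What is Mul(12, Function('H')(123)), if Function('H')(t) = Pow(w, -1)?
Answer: Rational(4, 111) ≈ 0.036036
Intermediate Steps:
Function('H')(t) = Rational(1, 333) (Function('H')(t) = Pow(333, -1) = Rational(1, 333))
Mul(12, Function('H')(123)) = Mul(12, Rational(1, 333)) = Rational(4, 111)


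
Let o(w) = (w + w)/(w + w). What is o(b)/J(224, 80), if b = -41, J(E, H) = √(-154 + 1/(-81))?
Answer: -9*I*√499/2495 ≈ -0.080579*I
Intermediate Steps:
J(E, H) = 5*I*√499/9 (J(E, H) = √(-154 - 1/81) = √(-12475/81) = 5*I*√499/9)
o(w) = 1 (o(w) = (2*w)/((2*w)) = (2*w)*(1/(2*w)) = 1)
o(b)/J(224, 80) = 1/(5*I*√499/9) = 1*(-9*I*√499/2495) = -9*I*√499/2495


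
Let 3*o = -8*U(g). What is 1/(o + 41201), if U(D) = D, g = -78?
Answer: 1/41409 ≈ 2.4149e-5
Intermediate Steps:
o = 208 (o = (-8*(-78))/3 = (⅓)*624 = 208)
1/(o + 41201) = 1/(208 + 41201) = 1/41409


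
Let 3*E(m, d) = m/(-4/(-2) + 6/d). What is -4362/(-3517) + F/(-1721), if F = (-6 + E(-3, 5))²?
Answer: 1885915595/1549505792 ≈ 1.2171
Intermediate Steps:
E(m, d) = m/(3*(2 + 6/d)) (E(m, d) = (m/(-4/(-2) + 6/d))/3 = (m/(-4*(-½) + 6/d))/3 = (m/(2 + 6/d))/3 = m/(3*(2 + 6/d)))
F = 10201/256 (F = (-6 + (⅙)*5*(-3)/(3 + 5))² = (-6 + (⅙)*5*(-3)/8)² = (-6 + (⅙)*5*(-3)*(⅛))² = (-6 - 5/16)² = (-101/16)² = 10201/256 ≈ 39.848)
-4362/(-3517) + F/(-1721) = -4362/(-3517) + (10201/256)/(-1721) = -4362*(-1/3517) + (10201/256)*(-1/1721) = 4362/3517 - 10201/440576 = 1885915595/1549505792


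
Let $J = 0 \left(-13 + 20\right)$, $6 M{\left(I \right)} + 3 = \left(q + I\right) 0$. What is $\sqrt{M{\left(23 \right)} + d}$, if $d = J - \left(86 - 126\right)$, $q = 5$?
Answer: $\frac{\sqrt{158}}{2} \approx 6.2849$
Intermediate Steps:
$M{\left(I \right)} = - \frac{1}{2}$ ($M{\left(I \right)} = - \frac{1}{2} + \frac{\left(5 + I\right) 0}{6} = - \frac{1}{2} + \frac{1}{6} \cdot 0 = - \frac{1}{2} + 0 = - \frac{1}{2}$)
$J = 0$ ($J = 0 \cdot 7 = 0$)
$d = 40$ ($d = 0 - \left(86 - 126\right) = 0 - -40 = 0 + 40 = 40$)
$\sqrt{M{\left(23 \right)} + d} = \sqrt{- \frac{1}{2} + 40} = \sqrt{\frac{79}{2}} = \frac{\sqrt{158}}{2}$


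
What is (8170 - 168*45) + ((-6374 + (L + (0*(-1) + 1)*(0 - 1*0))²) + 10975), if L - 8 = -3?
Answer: 5236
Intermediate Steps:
L = 5 (L = 8 - 3 = 5)
(8170 - 168*45) + ((-6374 + (L + (0*(-1) + 1)*(0 - 1*0))²) + 10975) = (8170 - 168*45) + ((-6374 + (5 + (0*(-1) + 1)*(0 - 1*0))²) + 10975) = (8170 - 7560) + ((-6374 + (5 + (0 + 1)*(0 + 0))²) + 10975) = 610 + ((-6374 + (5 + 1*0)²) + 10975) = 610 + ((-6374 + (5 + 0)²) + 10975) = 610 + ((-6374 + 5²) + 10975) = 610 + ((-6374 + 25) + 10975) = 610 + (-6349 + 10975) = 610 + 4626 = 5236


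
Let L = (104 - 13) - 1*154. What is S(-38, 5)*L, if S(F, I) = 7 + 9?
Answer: -1008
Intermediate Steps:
S(F, I) = 16
L = -63 (L = 91 - 154 = -63)
S(-38, 5)*L = 16*(-63) = -1008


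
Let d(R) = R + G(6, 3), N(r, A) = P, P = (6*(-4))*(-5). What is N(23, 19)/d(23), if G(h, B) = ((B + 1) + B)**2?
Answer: 5/3 ≈ 1.6667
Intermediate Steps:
P = 120 (P = -24*(-5) = 120)
G(h, B) = (1 + 2*B)**2 (G(h, B) = ((1 + B) + B)**2 = (1 + 2*B)**2)
N(r, A) = 120
d(R) = 49 + R (d(R) = R + (1 + 2*3)**2 = R + (1 + 6)**2 = R + 7**2 = R + 49 = 49 + R)
N(23, 19)/d(23) = 120/(49 + 23) = 120/72 = 120*(1/72) = 5/3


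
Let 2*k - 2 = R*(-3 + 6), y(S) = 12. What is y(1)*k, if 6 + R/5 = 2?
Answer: -348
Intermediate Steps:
R = -20 (R = -30 + 5*2 = -30 + 10 = -20)
k = -29 (k = 1 + (-20*(-3 + 6))/2 = 1 + (-20*3)/2 = 1 + (½)*(-60) = 1 - 30 = -29)
y(1)*k = 12*(-29) = -348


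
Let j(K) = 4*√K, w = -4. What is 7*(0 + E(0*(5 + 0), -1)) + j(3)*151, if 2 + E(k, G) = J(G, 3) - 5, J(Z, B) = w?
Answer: -77 + 604*√3 ≈ 969.16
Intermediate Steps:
J(Z, B) = -4
E(k, G) = -11 (E(k, G) = -2 + (-4 - 5) = -2 - 9 = -11)
7*(0 + E(0*(5 + 0), -1)) + j(3)*151 = 7*(0 - 11) + (4*√3)*151 = 7*(-11) + 604*√3 = -77 + 604*√3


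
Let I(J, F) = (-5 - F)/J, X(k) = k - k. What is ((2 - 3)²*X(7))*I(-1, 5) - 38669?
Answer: -38669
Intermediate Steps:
X(k) = 0
I(J, F) = (-5 - F)/J
((2 - 3)²*X(7))*I(-1, 5) - 38669 = ((2 - 3)²*0)*((-5 - 1*5)/(-1)) - 38669 = ((-1)²*0)*(-(-5 - 5)) - 38669 = (1*0)*(-1*(-10)) - 38669 = 0*10 - 38669 = 0 - 38669 = -38669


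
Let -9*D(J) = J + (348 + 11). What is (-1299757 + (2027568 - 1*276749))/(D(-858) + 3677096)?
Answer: 4059558/33094363 ≈ 0.12267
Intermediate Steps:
D(J) = -359/9 - J/9 (D(J) = -(J + (348 + 11))/9 = -(J + 359)/9 = -(359 + J)/9 = -359/9 - J/9)
(-1299757 + (2027568 - 1*276749))/(D(-858) + 3677096) = (-1299757 + (2027568 - 1*276749))/((-359/9 - 1/9*(-858)) + 3677096) = (-1299757 + (2027568 - 276749))/((-359/9 + 286/3) + 3677096) = (-1299757 + 1750819)/(499/9 + 3677096) = 451062/(33094363/9) = 451062*(9/33094363) = 4059558/33094363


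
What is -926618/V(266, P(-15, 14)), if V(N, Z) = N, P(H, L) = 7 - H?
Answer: -66187/19 ≈ -3483.5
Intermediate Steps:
-926618/V(266, P(-15, 14)) = -926618/266 = -926618*1/266 = -66187/19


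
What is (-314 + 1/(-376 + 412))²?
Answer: 127757809/1296 ≈ 98579.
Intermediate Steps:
(-314 + 1/(-376 + 412))² = (-314 + 1/36)² = (-11303/36)² = 127757809/1296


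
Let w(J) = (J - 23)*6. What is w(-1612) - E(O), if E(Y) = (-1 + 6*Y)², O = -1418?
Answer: -72412891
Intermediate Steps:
w(J) = -138 + 6*J (w(J) = (-23 + J)*6 = -138 + 6*J)
w(-1612) - E(O) = (-138 + 6*(-1612)) - (-1 + 6*(-1418))² = (-138 - 9672) - (-1 - 8508)² = -9810 - 1*(-8509)² = -9810 - 1*72403081 = -9810 - 72403081 = -72412891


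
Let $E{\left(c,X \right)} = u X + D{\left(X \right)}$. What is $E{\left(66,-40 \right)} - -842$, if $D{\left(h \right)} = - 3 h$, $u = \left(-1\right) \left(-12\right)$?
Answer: $482$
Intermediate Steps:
$u = 12$
$E{\left(c,X \right)} = 9 X$ ($E{\left(c,X \right)} = 12 X - 3 X = 9 X$)
$E{\left(66,-40 \right)} - -842 = 9 \left(-40\right) - -842 = -360 + 842 = 482$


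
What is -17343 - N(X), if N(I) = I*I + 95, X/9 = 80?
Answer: -535838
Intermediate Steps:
X = 720 (X = 9*80 = 720)
N(I) = 95 + I² (N(I) = I² + 95 = 95 + I²)
-17343 - N(X) = -17343 - (95 + 720²) = -17343 - (95 + 518400) = -17343 - 1*518495 = -17343 - 518495 = -535838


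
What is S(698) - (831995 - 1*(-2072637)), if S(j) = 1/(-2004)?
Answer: -5820882529/2004 ≈ -2.9046e+6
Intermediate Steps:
S(j) = -1/2004
S(698) - (831995 - 1*(-2072637)) = -1/2004 - (831995 - 1*(-2072637)) = -1/2004 - (831995 + 2072637) = -1/2004 - 1*2904632 = -1/2004 - 2904632 = -5820882529/2004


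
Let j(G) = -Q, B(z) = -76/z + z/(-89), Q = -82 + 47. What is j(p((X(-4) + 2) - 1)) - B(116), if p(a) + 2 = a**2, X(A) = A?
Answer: 95390/2581 ≈ 36.959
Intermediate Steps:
Q = -35
p(a) = -2 + a**2
B(z) = -76/z - z/89 (B(z) = -76/z + z*(-1/89) = -76/z - z/89)
j(G) = 35 (j(G) = -1*(-35) = 35)
j(p((X(-4) + 2) - 1)) - B(116) = 35 - (-76/116 - 1/89*116) = 35 - (-76*1/116 - 116/89) = 35 - (-19/29 - 116/89) = 35 - 1*(-5055/2581) = 35 + 5055/2581 = 95390/2581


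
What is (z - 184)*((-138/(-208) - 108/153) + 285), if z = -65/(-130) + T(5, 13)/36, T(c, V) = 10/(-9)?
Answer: -1248260855/23868 ≈ -52299.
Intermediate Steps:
T(c, V) = -10/9 (T(c, V) = 10*(-1/9) = -10/9)
z = 38/81 (z = -65/(-130) - 10/9/36 = -65*(-1/130) - 10/9*1/36 = 1/2 - 5/162 = 38/81 ≈ 0.46914)
(z - 184)*((-138/(-208) - 108/153) + 285) = (38/81 - 184)*((-138/(-208) - 108/153) + 285) = -14866*((-138*(-1/208) - 108*1/153) + 285)/81 = -14866*((69/104 - 12/17) + 285)/81 = -14866*(-75/1768 + 285)/81 = -14866/81*503805/1768 = -1248260855/23868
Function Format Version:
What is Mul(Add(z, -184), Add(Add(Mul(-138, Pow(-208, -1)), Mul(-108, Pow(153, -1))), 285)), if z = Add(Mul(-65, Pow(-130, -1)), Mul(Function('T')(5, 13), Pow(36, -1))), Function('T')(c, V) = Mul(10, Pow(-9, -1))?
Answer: Rational(-1248260855, 23868) ≈ -52299.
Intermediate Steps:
Function('T')(c, V) = Rational(-10, 9) (Function('T')(c, V) = Mul(10, Rational(-1, 9)) = Rational(-10, 9))
z = Rational(38, 81) (z = Add(Mul(-65, Pow(-130, -1)), Mul(Rational(-10, 9), Pow(36, -1))) = Add(Mul(-65, Rational(-1, 130)), Mul(Rational(-10, 9), Rational(1, 36))) = Add(Rational(1, 2), Rational(-5, 162)) = Rational(38, 81) ≈ 0.46914)
Mul(Add(z, -184), Add(Add(Mul(-138, Pow(-208, -1)), Mul(-108, Pow(153, -1))), 285)) = Mul(Add(Rational(38, 81), -184), Add(Add(Mul(-138, Pow(-208, -1)), Mul(-108, Pow(153, -1))), 285)) = Mul(Rational(-14866, 81), Add(Add(Mul(-138, Rational(-1, 208)), Mul(-108, Rational(1, 153))), 285)) = Mul(Rational(-14866, 81), Add(Add(Rational(69, 104), Rational(-12, 17)), 285)) = Mul(Rational(-14866, 81), Add(Rational(-75, 1768), 285)) = Mul(Rational(-14866, 81), Rational(503805, 1768)) = Rational(-1248260855, 23868)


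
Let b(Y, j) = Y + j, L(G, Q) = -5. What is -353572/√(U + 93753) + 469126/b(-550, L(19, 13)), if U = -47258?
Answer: -469126/555 - 353572*√46495/46495 ≈ -2485.0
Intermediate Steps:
-353572/√(U + 93753) + 469126/b(-550, L(19, 13)) = -353572/√(-47258 + 93753) + 469126/(-550 - 5) = -353572*√46495/46495 + 469126/(-555) = -353572*√46495/46495 + 469126*(-1/555) = -353572*√46495/46495 - 469126/555 = -469126/555 - 353572*√46495/46495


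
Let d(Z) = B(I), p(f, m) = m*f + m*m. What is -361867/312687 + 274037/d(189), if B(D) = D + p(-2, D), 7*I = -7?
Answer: 85687083685/625374 ≈ 1.3702e+5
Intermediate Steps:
I = -1 (I = (⅐)*(-7) = -1)
p(f, m) = m² + f*m (p(f, m) = f*m + m² = m² + f*m)
B(D) = D + D*(-2 + D)
d(Z) = 2 (d(Z) = -(-1 - 1) = -1*(-2) = 2)
-361867/312687 + 274037/d(189) = -361867/312687 + 274037/2 = 85687083685/625374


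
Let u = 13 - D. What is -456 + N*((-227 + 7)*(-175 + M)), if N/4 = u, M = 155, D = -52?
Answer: 1143544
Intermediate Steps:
u = 65 (u = 13 - 1*(-52) = 13 + 52 = 65)
N = 260 (N = 4*65 = 260)
-456 + N*((-227 + 7)*(-175 + M)) = -456 + 260*((-227 + 7)*(-175 + 155)) = -456 + 260*(-220*(-20)) = -456 + 260*4400 = -456 + 1144000 = 1143544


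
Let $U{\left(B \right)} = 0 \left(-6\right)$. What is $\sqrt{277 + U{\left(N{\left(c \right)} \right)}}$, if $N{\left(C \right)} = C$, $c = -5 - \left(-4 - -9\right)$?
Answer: $\sqrt{277} \approx 16.643$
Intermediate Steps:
$c = -10$ ($c = -5 - \left(-4 + 9\right) = -5 - 5 = -10$)
$U{\left(B \right)} = 0$
$\sqrt{277 + U{\left(N{\left(c \right)} \right)}} = \sqrt{277 + 0} = \sqrt{277}$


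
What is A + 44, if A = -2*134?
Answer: -224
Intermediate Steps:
A = -268
A + 44 = -268 + 44 = -224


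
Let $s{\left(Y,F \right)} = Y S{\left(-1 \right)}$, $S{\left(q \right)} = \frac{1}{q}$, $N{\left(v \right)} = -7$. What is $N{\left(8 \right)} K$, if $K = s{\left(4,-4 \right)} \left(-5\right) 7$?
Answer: $-980$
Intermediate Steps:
$s{\left(Y,F \right)} = - Y$ ($s{\left(Y,F \right)} = \frac{Y}{-1} = Y \left(-1\right) = - Y$)
$K = 140$ ($K = \left(-1\right) 4 \left(-5\right) 7 = \left(-4\right) \left(-5\right) 7 = 20 \cdot 7 = 140$)
$N{\left(8 \right)} K = \left(-7\right) 140 = -980$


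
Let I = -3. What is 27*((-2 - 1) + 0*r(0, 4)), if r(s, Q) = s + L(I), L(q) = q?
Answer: -81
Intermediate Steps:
r(s, Q) = -3 + s (r(s, Q) = s - 3 = -3 + s)
27*((-2 - 1) + 0*r(0, 4)) = 27*((-2 - 1) + 0*(-3 + 0)) = 27*(-3 + 0*(-3)) = 27*(-3 + 0) = 27*(-3) = -81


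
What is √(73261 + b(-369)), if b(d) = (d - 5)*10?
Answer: √69521 ≈ 263.67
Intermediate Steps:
b(d) = -50 + 10*d (b(d) = (-5 + d)*10 = -50 + 10*d)
√(73261 + b(-369)) = √(73261 + (-50 + 10*(-369))) = √(73261 + (-50 - 3690)) = √(73261 - 3740) = √69521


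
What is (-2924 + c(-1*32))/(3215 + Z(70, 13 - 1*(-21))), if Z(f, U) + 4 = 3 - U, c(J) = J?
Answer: -739/795 ≈ -0.92956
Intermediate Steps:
Z(f, U) = -1 - U (Z(f, U) = -4 + (3 - U) = -1 - U)
(-2924 + c(-1*32))/(3215 + Z(70, 13 - 1*(-21))) = (-2924 - 1*32)/(3215 + (-1 - (13 - 1*(-21)))) = (-2924 - 32)/(3215 + (-1 - (13 + 21))) = -2956/(3215 + (-1 - 1*34)) = -2956/(3215 + (-1 - 34)) = -2956/(3215 - 35) = -2956/3180 = -2956*1/3180 = -739/795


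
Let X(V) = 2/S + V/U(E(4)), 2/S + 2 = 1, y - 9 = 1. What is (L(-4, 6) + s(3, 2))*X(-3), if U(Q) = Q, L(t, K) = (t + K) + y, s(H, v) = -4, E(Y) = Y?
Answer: -14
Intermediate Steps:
y = 10 (y = 9 + 1 = 10)
S = -2 (S = 2/(-2 + 1) = 2/(-1) = 2*(-1) = -2)
L(t, K) = 10 + K + t (L(t, K) = (t + K) + 10 = (K + t) + 10 = 10 + K + t)
X(V) = -1 + V/4 (X(V) = 2/(-2) + V/4 = 2*(-1/2) + V*(1/4) = -1 + V/4)
(L(-4, 6) + s(3, 2))*X(-3) = ((10 + 6 - 4) - 4)*(-1 + (1/4)*(-3)) = (12 - 4)*(-1 - 3/4) = 8*(-7/4) = -14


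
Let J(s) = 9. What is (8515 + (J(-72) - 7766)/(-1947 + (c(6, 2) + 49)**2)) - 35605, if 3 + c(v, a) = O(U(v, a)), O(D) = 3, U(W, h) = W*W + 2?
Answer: -12306617/454 ≈ -27107.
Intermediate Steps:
U(W, h) = 2 + W**2 (U(W, h) = W**2 + 2 = 2 + W**2)
c(v, a) = 0 (c(v, a) = -3 + 3 = 0)
(8515 + (J(-72) - 7766)/(-1947 + (c(6, 2) + 49)**2)) - 35605 = (8515 + (9 - 7766)/(-1947 + (0 + 49)**2)) - 35605 = (8515 - 7757/(-1947 + 49**2)) - 35605 = (8515 - 7757/(-1947 + 2401)) - 35605 = (8515 - 7757/454) - 35605 = 3858053/454 - 35605 = -12306617/454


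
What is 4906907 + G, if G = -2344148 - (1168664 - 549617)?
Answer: 1943712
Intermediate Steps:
G = -2963195 (G = -2344148 - 1*619047 = -2344148 - 619047 = -2963195)
4906907 + G = 4906907 - 2963195 = 1943712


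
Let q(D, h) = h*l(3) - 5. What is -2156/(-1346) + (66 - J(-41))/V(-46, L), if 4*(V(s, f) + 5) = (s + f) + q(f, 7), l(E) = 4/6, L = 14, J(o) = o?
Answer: -694886/105661 ≈ -6.5766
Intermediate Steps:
l(E) = 2/3 (l(E) = 4*(1/6) = 2/3)
q(D, h) = -5 + 2*h/3 (q(D, h) = h*(2/3) - 5 = 2*h/3 - 5 = -5 + 2*h/3)
V(s, f) = -61/12 + f/4 + s/4 (V(s, f) = -5 + ((s + f) + (-5 + (2/3)*7))/4 = -5 + ((f + s) + (-5 + 14/3))/4 = -5 + ((f + s) - 1/3)/4 = -5 + (-1/3 + f + s)/4 = -5 + (-1/12 + f/4 + s/4) = -61/12 + f/4 + s/4)
-2156/(-1346) + (66 - J(-41))/V(-46, L) = -2156/(-1346) + (66 - 1*(-41))/(-61/12 + (1/4)*14 + (1/4)*(-46)) = -2156*(-1/1346) + (66 + 41)/(-61/12 + 7/2 - 23/2) = 1078/673 + 107/(-157/12) = 1078/673 + 107*(-12/157) = 1078/673 - 1284/157 = -694886/105661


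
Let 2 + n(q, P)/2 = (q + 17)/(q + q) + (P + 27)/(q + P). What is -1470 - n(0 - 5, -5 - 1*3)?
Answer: -94944/65 ≈ -1460.7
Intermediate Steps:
n(q, P) = -4 + (17 + q)/q + 2*(27 + P)/(P + q) (n(q, P) = -4 + 2*((q + 17)/(q + q) + (P + 27)/(q + P)) = -4 + 2*((17 + q)/((2*q)) + (27 + P)/(P + q)) = -4 + 2*((17 + q)*(1/(2*q)) + (27 + P)/(P + q)) = -4 + 2*((17 + q)/(2*q) + (27 + P)/(P + q)) = -4 + 2*((27 + P)/(P + q) + (17 + q)/(2*q)) = -4 + ((17 + q)/q + 2*(27 + P)/(P + q)) = -4 + (17 + q)/q + 2*(27 + P)/(P + q))
-1470 - n(0 - 5, -5 - 1*3) = -1470 - (-3*(0 - 5)² + 17*(-5 - 1*3) + 71*(0 - 5) - (-5 - 1*3)*(0 - 5))/((0 - 5)*((-5 - 1*3) + (0 - 5))) = -1470 - (-3*(-5)² + 17*(-5 - 3) + 71*(-5) - 1*(-5 - 3)*(-5))/((-5)*((-5 - 3) - 5)) = -1470 - (-1)*(-3*25 + 17*(-8) - 355 - 1*(-8)*(-5))/(5*(-8 - 5)) = -1470 - (-1)*(-75 - 136 - 355 - 40)/(5*(-13)) = -1470 - (-1)*(-1)*(-606)/(5*13) = -1470 - 1*(-606/65) = -1470 + 606/65 = -94944/65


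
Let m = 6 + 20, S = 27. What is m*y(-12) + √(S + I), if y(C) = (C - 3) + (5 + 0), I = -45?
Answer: -260 + 3*I*√2 ≈ -260.0 + 4.2426*I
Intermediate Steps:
y(C) = 2 + C (y(C) = (-3 + C) + 5 = 2 + C)
m = 26
m*y(-12) + √(S + I) = 26*(2 - 12) + √(27 - 45) = 26*(-10) + √(-18) = -260 + 3*I*√2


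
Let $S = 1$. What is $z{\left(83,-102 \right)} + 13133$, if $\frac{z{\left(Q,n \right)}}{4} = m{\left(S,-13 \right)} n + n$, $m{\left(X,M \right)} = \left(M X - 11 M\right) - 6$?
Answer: $-37867$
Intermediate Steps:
$m{\left(X,M \right)} = -6 - 11 M + M X$ ($m{\left(X,M \right)} = \left(- 11 M + M X\right) - 6 = -6 - 11 M + M X$)
$z{\left(Q,n \right)} = 500 n$ ($z{\left(Q,n \right)} = 4 \left(\left(-6 - -143 - 13\right) n + n\right) = 4 \left(\left(-6 + 143 - 13\right) n + n\right) = 4 \left(124 n + n\right) = 4 \cdot 125 n = 500 n$)
$z{\left(83,-102 \right)} + 13133 = 500 \left(-102\right) + 13133 = -51000 + 13133 = -37867$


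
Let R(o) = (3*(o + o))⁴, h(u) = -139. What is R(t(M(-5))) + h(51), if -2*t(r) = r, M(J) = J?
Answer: 50486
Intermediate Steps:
t(r) = -r/2
R(o) = 1296*o⁴ (R(o) = (3*(2*o))⁴ = (6*o)⁴ = 1296*o⁴)
R(t(M(-5))) + h(51) = 1296*(-½*(-5))⁴ - 139 = 1296*(5/2)⁴ - 139 = 1296*(625/16) - 139 = 50625 - 139 = 50486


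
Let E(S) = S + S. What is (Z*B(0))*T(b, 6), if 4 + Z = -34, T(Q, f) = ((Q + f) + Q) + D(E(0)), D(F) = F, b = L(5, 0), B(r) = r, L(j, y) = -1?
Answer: 0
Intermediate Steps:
E(S) = 2*S
b = -1
T(Q, f) = f + 2*Q (T(Q, f) = ((Q + f) + Q) + 2*0 = (f + 2*Q) + 0 = f + 2*Q)
Z = -38 (Z = -4 - 34 = -38)
(Z*B(0))*T(b, 6) = (-38*0)*(6 + 2*(-1)) = 0*(6 - 2) = 0*4 = 0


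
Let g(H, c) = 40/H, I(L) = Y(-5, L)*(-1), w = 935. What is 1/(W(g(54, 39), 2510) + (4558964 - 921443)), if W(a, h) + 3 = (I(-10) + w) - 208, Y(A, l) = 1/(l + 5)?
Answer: 5/18191226 ≈ 2.7486e-7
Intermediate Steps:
Y(A, l) = 1/(5 + l)
I(L) = -1/(5 + L)
W(a, h) = 3621/5 (W(a, h) = -3 + ((-1/(5 - 10) + 935) - 208) = -3 + ((-1/(-5) + 935) - 208) = -3 + ((-1*(-⅕) + 935) - 208) = -3 + ((⅕ + 935) - 208) = -3 + (4676/5 - 208) = -3 + 3636/5 = 3621/5)
1/(W(g(54, 39), 2510) + (4558964 - 921443)) = 1/(3621/5 + (4558964 - 921443)) = 1/(3621/5 + 3637521) = 1/(18191226/5) = 5/18191226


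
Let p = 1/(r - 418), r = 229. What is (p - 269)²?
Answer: 2584908964/35721 ≈ 72364.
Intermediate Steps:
p = -1/189 (p = 1/(229 - 418) = 1/(-189) = -1/189 ≈ -0.0052910)
(p - 269)² = (-1/189 - 269)² = (-50842/189)² = 2584908964/35721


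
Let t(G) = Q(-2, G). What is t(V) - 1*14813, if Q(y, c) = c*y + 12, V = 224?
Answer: -15249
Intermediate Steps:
Q(y, c) = 12 + c*y
t(G) = 12 - 2*G (t(G) = 12 + G*(-2) = 12 - 2*G)
t(V) - 1*14813 = (12 - 2*224) - 1*14813 = (12 - 448) - 14813 = -436 - 14813 = -15249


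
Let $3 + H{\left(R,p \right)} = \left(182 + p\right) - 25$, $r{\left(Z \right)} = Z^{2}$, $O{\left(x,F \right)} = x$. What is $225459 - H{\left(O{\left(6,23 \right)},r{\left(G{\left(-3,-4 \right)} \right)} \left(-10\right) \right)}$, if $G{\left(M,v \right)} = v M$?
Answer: $226745$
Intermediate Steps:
$G{\left(M,v \right)} = M v$
$H{\left(R,p \right)} = 154 + p$ ($H{\left(R,p \right)} = -3 + \left(\left(182 + p\right) - 25\right) = -3 + \left(157 + p\right) = 154 + p$)
$225459 - H{\left(O{\left(6,23 \right)},r{\left(G{\left(-3,-4 \right)} \right)} \left(-10\right) \right)} = 225459 - \left(154 + \left(\left(-3\right) \left(-4\right)\right)^{2} \left(-10\right)\right) = 225459 - \left(154 + 12^{2} \left(-10\right)\right) = 225459 - \left(154 + 144 \left(-10\right)\right) = 225459 - \left(154 - 1440\right) = 225459 - -1286 = 225459 + 1286 = 226745$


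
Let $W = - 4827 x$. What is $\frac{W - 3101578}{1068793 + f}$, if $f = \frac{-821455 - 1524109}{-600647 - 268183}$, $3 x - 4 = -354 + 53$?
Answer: $- \frac{1139776807575}{464300883877} \approx -2.4548$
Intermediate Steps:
$x = -99$ ($x = \frac{4}{3} + \frac{-354 + 53}{3} = \frac{4}{3} + \frac{1}{3} \left(-301\right) = \frac{4}{3} - \frac{301}{3} = -99$)
$f = \frac{1172782}{434415}$ ($f = - \frac{2345564}{-868830} = \left(-2345564\right) \left(- \frac{1}{868830}\right) = \frac{1172782}{434415} \approx 2.6997$)
$W = 477873$ ($W = \left(-4827\right) \left(-99\right) = 477873$)
$\frac{W - 3101578}{1068793 + f} = \frac{477873 - 3101578}{1068793 + \frac{1172782}{434415}} = - \frac{2623705}{\frac{464300883877}{434415}} = \left(-2623705\right) \frac{434415}{464300883877} = - \frac{1139776807575}{464300883877}$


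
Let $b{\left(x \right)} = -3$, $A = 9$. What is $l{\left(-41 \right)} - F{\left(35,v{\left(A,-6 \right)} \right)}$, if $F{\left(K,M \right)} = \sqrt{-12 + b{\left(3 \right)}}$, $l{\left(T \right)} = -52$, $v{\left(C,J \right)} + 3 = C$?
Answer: $-52 - i \sqrt{15} \approx -52.0 - 3.873 i$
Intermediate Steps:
$v{\left(C,J \right)} = -3 + C$
$F{\left(K,M \right)} = i \sqrt{15}$ ($F{\left(K,M \right)} = \sqrt{-12 - 3} = \sqrt{-15} = i \sqrt{15}$)
$l{\left(-41 \right)} - F{\left(35,v{\left(A,-6 \right)} \right)} = -52 - i \sqrt{15}$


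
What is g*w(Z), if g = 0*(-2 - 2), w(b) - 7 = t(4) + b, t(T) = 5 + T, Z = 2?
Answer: 0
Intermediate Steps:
w(b) = 16 + b (w(b) = 7 + ((5 + 4) + b) = 7 + (9 + b) = 16 + b)
g = 0 (g = 0*(-4) = 0)
g*w(Z) = 0*(16 + 2) = 0*18 = 0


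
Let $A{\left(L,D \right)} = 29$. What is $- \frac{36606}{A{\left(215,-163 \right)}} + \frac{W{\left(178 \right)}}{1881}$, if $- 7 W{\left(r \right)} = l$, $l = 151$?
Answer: $- \frac{481995581}{381843} \approx -1262.3$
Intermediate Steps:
$W{\left(r \right)} = - \frac{151}{7}$ ($W{\left(r \right)} = \left(- \frac{1}{7}\right) 151 = - \frac{151}{7}$)
$- \frac{36606}{A{\left(215,-163 \right)}} + \frac{W{\left(178 \right)}}{1881} = - \frac{36606}{29} - \frac{151}{7 \cdot 1881} = \left(-36606\right) \frac{1}{29} - \frac{151}{13167} = - \frac{36606}{29} - \frac{151}{13167} = - \frac{481995581}{381843}$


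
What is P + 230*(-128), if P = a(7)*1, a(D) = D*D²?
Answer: -29097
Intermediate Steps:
a(D) = D³
P = 343 (P = 7³*1 = 343*1 = 343)
P + 230*(-128) = 343 + 230*(-128) = 343 - 29440 = -29097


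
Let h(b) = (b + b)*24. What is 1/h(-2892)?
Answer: -1/138816 ≈ -7.2038e-6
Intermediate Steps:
h(b) = 48*b (h(b) = (2*b)*24 = 48*b)
1/h(-2892) = 1/(48*(-2892)) = 1/(-138816) = -1/138816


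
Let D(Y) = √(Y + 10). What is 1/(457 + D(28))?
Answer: 457/208811 - √38/208811 ≈ 0.0021591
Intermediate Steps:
D(Y) = √(10 + Y)
1/(457 + D(28)) = 1/(457 + √(10 + 28)) = 1/(457 + √38)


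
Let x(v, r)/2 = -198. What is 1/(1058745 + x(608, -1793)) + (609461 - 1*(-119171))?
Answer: 771146948569/1058349 ≈ 7.2863e+5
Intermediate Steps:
x(v, r) = -396 (x(v, r) = 2*(-198) = -396)
1/(1058745 + x(608, -1793)) + (609461 - 1*(-119171)) = 1/(1058745 - 396) + (609461 - 1*(-119171)) = 1/1058349 + (609461 + 119171) = 1/1058349 + 728632 = 771146948569/1058349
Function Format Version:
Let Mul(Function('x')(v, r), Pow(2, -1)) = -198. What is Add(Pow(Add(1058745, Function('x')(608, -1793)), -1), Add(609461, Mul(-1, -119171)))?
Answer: Rational(771146948569, 1058349) ≈ 7.2863e+5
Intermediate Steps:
Function('x')(v, r) = -396 (Function('x')(v, r) = Mul(2, -198) = -396)
Add(Pow(Add(1058745, Function('x')(608, -1793)), -1), Add(609461, Mul(-1, -119171))) = Add(Pow(Add(1058745, -396), -1), Add(609461, Mul(-1, -119171))) = Add(Pow(1058349, -1), Add(609461, 119171)) = Add(Rational(1, 1058349), 728632) = Rational(771146948569, 1058349)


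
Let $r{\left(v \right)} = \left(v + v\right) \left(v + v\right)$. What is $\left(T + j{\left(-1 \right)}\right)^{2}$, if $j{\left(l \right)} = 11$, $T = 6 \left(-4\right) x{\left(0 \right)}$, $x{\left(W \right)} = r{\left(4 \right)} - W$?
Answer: $2325625$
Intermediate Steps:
$r{\left(v \right)} = 4 v^{2}$ ($r{\left(v \right)} = 2 v 2 v = 4 v^{2}$)
$x{\left(W \right)} = 64 - W$ ($x{\left(W \right)} = 4 \cdot 4^{2} - W = 4 \cdot 16 - W = 64 - W$)
$T = -1536$ ($T = 6 \left(-4\right) \left(64 - 0\right) = - 24 \left(64 + 0\right) = \left(-24\right) 64 = -1536$)
$\left(T + j{\left(-1 \right)}\right)^{2} = \left(-1536 + 11\right)^{2} = \left(-1525\right)^{2} = 2325625$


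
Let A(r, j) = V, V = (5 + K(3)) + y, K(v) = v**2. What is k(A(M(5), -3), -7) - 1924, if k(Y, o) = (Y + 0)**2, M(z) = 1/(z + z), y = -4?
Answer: -1824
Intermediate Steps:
M(z) = 1/(2*z)
V = 10 (V = (5 + 3**2) - 4 = (5 + 9) - 4 = 14 - 4 = 10)
A(r, j) = 10
k(Y, o) = Y**2
k(A(M(5), -3), -7) - 1924 = 10**2 - 1924 = 100 - 1924 = -1824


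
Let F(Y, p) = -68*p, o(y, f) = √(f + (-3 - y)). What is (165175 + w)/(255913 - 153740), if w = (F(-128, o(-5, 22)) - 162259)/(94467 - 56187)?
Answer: 6322736741/3911182440 - 17*√6/488897805 ≈ 1.6166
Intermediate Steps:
o(y, f) = √(-3 + f - y)
w = -162259/38280 - 17*√6/4785 (w = (-68*√(-3 + 22 - 1*(-5)) - 162259)/(94467 - 56187) = (-68*√(-3 + 22 + 5) - 162259)/38280 = (-136*√6 - 162259)*(1/38280) = (-162259 - 136*√6)*(1/38280) = -162259/38280 - 17*√6/4785 ≈ -4.2474)
(165175 + w)/(255913 - 153740) = (165175 + (-162259/38280 - 17*√6/4785))/(255913 - 153740) = (6322736741/38280 - 17*√6/4785)/102173 = (6322736741/38280 - 17*√6/4785)*(1/102173) = 6322736741/3911182440 - 17*√6/488897805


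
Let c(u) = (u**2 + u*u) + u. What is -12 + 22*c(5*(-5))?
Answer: 26938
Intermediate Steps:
c(u) = u + 2*u**2 (c(u) = (u**2 + u**2) + u = 2*u**2 + u = u + 2*u**2)
-12 + 22*c(5*(-5)) = -12 + 22*((5*(-5))*(1 + 2*(5*(-5)))) = -12 + 22*(-25*(1 + 2*(-25))) = -12 + 22*(-25*(1 - 50)) = -12 + 22*(-25*(-49)) = -12 + 22*1225 = -12 + 26950 = 26938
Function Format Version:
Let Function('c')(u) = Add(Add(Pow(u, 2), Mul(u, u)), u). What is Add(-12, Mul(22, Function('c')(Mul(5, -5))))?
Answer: 26938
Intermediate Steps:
Function('c')(u) = Add(u, Mul(2, Pow(u, 2))) (Function('c')(u) = Add(Add(Pow(u, 2), Pow(u, 2)), u) = Add(Mul(2, Pow(u, 2)), u) = Add(u, Mul(2, Pow(u, 2))))
Add(-12, Mul(22, Function('c')(Mul(5, -5)))) = Add(-12, Mul(22, Mul(Mul(5, -5), Add(1, Mul(2, Mul(5, -5)))))) = Add(-12, Mul(22, Mul(-25, Add(1, Mul(2, -25))))) = Add(-12, Mul(22, Mul(-25, Add(1, -50)))) = Add(-12, Mul(22, Mul(-25, -49))) = Add(-12, Mul(22, 1225)) = Add(-12, 26950) = 26938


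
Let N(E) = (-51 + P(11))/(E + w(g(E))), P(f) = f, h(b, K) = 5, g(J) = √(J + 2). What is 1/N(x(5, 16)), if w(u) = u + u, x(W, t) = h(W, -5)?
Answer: -⅛ - √7/20 ≈ -0.25729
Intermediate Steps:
g(J) = √(2 + J)
x(W, t) = 5
w(u) = 2*u
N(E) = -40/(E + 2*√(2 + E)) (N(E) = (-51 + 11)/(E + 2*√(2 + E)) = -40/(E + 2*√(2 + E)))
1/N(x(5, 16)) = 1/(-40/(5 + 2*√(2 + 5))) = 1/(-40/(5 + 2*√7)) = -⅛ - √7/20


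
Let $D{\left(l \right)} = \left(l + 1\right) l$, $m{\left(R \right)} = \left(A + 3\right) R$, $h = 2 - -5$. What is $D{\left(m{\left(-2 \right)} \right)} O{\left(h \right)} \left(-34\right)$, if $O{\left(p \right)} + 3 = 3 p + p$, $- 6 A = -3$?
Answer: $-35700$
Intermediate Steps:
$A = \frac{1}{2}$ ($A = \left(- \frac{1}{6}\right) \left(-3\right) = \frac{1}{2} \approx 0.5$)
$h = 7$ ($h = 2 + 5 = 7$)
$m{\left(R \right)} = \frac{7 R}{2}$ ($m{\left(R \right)} = \left(\frac{1}{2} + 3\right) R = \frac{7 R}{2}$)
$O{\left(p \right)} = -3 + 4 p$ ($O{\left(p \right)} = -3 + \left(3 p + p\right) = -3 + 4 p$)
$D{\left(l \right)} = l \left(1 + l\right)$ ($D{\left(l \right)} = \left(1 + l\right) l = l \left(1 + l\right)$)
$D{\left(m{\left(-2 \right)} \right)} O{\left(h \right)} \left(-34\right) = \frac{7}{2} \left(-2\right) \left(1 + \frac{7}{2} \left(-2\right)\right) \left(-3 + 4 \cdot 7\right) \left(-34\right) = - 7 \left(1 - 7\right) \left(-3 + 28\right) \left(-34\right) = \left(-7\right) \left(-6\right) 25 \left(-34\right) = 42 \cdot 25 \left(-34\right) = 1050 \left(-34\right) = -35700$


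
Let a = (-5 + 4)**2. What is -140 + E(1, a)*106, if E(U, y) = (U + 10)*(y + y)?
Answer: 2192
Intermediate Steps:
a = 1 (a = (-1)**2 = 1)
E(U, y) = 2*y*(10 + U) (E(U, y) = (10 + U)*(2*y) = 2*y*(10 + U))
-140 + E(1, a)*106 = -140 + (2*1*(10 + 1))*106 = -140 + (2*1*11)*106 = -140 + 22*106 = -140 + 2332 = 2192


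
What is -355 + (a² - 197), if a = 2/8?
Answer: -8831/16 ≈ -551.94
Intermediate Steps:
a = ¼ (a = 2*(⅛) = ¼ ≈ 0.25000)
-355 + (a² - 197) = -355 + ((¼)² - 197) = -355 + (1/16 - 197) = -355 - 3151/16 = -8831/16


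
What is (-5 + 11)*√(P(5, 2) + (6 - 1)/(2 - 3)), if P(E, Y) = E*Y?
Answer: 6*√5 ≈ 13.416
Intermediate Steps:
(-5 + 11)*√(P(5, 2) + (6 - 1)/(2 - 3)) = (-5 + 11)*√(5*2 + (6 - 1)/(2 - 3)) = 6*√(10 + 5/(-1)) = 6*√(10 + 5*(-1)) = 6*√(10 - 5) = 6*√5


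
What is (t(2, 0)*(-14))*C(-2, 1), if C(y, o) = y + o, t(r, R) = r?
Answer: 28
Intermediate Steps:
C(y, o) = o + y
(t(2, 0)*(-14))*C(-2, 1) = (2*(-14))*(1 - 2) = -28*(-1) = 28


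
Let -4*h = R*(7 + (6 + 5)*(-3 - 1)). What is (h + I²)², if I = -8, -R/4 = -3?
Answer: 30625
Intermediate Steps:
R = 12 (R = -4*(-3) = 12)
h = 111 (h = -3*(7 + (6 + 5)*(-3 - 1)) = -3*(7 + 11*(-4)) = -3*(7 - 44) = -3*(-37) = -¼*(-444) = 111)
(h + I²)² = (111 + (-8)²)² = (111 + 64)² = 175² = 30625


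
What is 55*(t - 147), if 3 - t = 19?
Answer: -8965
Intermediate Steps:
t = -16 (t = 3 - 1*19 = 3 - 19 = -16)
55*(t - 147) = 55*(-16 - 147) = 55*(-163) = -8965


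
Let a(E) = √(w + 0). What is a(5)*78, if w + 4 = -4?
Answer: 156*I*√2 ≈ 220.62*I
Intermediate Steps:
w = -8 (w = -4 - 4 = -8)
a(E) = 2*I*√2 (a(E) = √(-8 + 0) = √(-8) = 2*I*√2)
a(5)*78 = (2*I*√2)*78 = 156*I*√2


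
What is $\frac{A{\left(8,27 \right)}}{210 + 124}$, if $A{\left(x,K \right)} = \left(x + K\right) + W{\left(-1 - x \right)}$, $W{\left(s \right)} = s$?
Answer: $\frac{13}{167} \approx 0.077844$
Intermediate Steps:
$A{\left(x,K \right)} = -1 + K$ ($A{\left(x,K \right)} = \left(x + K\right) - \left(1 + x\right) = \left(K + x\right) - \left(1 + x\right) = -1 + K$)
$\frac{A{\left(8,27 \right)}}{210 + 124} = \frac{-1 + 27}{210 + 124} = \frac{26}{334} = 26 \cdot \frac{1}{334} = \frac{13}{167}$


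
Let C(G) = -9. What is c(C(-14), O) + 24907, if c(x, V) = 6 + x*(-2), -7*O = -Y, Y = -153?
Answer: 24931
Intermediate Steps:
O = -153/7 (O = -(-1)*(-153)/7 = -⅐*153 = -153/7 ≈ -21.857)
c(x, V) = 6 - 2*x
c(C(-14), O) + 24907 = (6 - 2*(-9)) + 24907 = (6 + 18) + 24907 = 24 + 24907 = 24931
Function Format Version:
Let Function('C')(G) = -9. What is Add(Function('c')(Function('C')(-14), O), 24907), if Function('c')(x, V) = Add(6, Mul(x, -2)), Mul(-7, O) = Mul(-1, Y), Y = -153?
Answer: 24931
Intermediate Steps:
O = Rational(-153, 7) (O = Mul(Rational(-1, 7), Mul(-1, -153)) = Mul(Rational(-1, 7), 153) = Rational(-153, 7) ≈ -21.857)
Function('c')(x, V) = Add(6, Mul(-2, x))
Add(Function('c')(Function('C')(-14), O), 24907) = Add(Add(6, Mul(-2, -9)), 24907) = Add(Add(6, 18), 24907) = Add(24, 24907) = 24931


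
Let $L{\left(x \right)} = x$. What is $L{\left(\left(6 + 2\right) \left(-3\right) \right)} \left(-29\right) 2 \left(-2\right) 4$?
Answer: $-11136$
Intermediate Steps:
$L{\left(\left(6 + 2\right) \left(-3\right) \right)} \left(-29\right) 2 \left(-2\right) 4 = \left(6 + 2\right) \left(-3\right) \left(-29\right) 2 \left(-2\right) 4 = 8 \left(-3\right) \left(-29\right) \left(\left(-4\right) 4\right) = \left(-24\right) \left(-29\right) \left(-16\right) = 696 \left(-16\right) = -11136$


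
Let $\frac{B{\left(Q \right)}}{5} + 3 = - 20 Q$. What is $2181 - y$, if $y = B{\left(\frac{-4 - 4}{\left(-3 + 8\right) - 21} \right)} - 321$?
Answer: $2567$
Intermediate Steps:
$B{\left(Q \right)} = -15 - 100 Q$ ($B{\left(Q \right)} = -15 + 5 \left(- 20 Q\right) = -15 - 100 Q$)
$y = -386$ ($y = \left(-15 - 100 \frac{-4 - 4}{\left(-3 + 8\right) - 21}\right) - 321 = \left(-15 - 100 \left(- \frac{8}{5 - 21}\right)\right) - 321 = \left(-15 - 100 \left(- \frac{8}{-16}\right)\right) - 321 = \left(-15 - 100 \left(\left(-8\right) \left(- \frac{1}{16}\right)\right)\right) - 321 = \left(-15 - 50\right) - 321 = -65 - 321 = -386$)
$2181 - y = 2181 - -386 = 2181 + 386 = 2567$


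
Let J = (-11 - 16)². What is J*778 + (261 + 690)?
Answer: 568113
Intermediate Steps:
J = 729 (J = (-27)² = 729)
J*778 + (261 + 690) = 729*778 + (261 + 690) = 567162 + 951 = 568113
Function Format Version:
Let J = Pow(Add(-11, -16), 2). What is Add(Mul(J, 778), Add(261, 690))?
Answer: 568113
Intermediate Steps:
J = 729 (J = Pow(-27, 2) = 729)
Add(Mul(J, 778), Add(261, 690)) = Add(Mul(729, 778), Add(261, 690)) = Add(567162, 951) = 568113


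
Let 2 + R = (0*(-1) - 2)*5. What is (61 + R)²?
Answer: 2401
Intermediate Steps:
R = -12 (R = -2 + (0*(-1) - 2)*5 = -2 + (0 - 2)*5 = -2 - 2*5 = -2 - 10 = -12)
(61 + R)² = (61 - 12)² = 49² = 2401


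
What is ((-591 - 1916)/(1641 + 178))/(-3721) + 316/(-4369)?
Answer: -125170153/1739504243 ≈ -0.071957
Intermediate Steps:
((-591 - 1916)/(1641 + 178))/(-3721) + 316/(-4369) = -2507/1819*(-1/3721) + 316*(-1/4369) = -2507*1/1819*(-1/3721) - 316/4369 = -2507/1819*(-1/3721) - 316/4369 = 2507/6768499 - 316/4369 = -125170153/1739504243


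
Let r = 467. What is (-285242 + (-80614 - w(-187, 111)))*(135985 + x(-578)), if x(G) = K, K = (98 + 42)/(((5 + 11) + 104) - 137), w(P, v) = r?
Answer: -846794078415/17 ≈ -4.9811e+10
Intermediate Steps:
w(P, v) = 467
K = -140/17 (K = 140/((16 + 104) - 137) = 140/(120 - 137) = 140/(-17) = 140*(-1/17) = -140/17 ≈ -8.2353)
x(G) = -140/17
(-285242 + (-80614 - w(-187, 111)))*(135985 + x(-578)) = (-285242 + (-80614 - 1*467))*(135985 - 140/17) = (-285242 + (-80614 - 467))*(2311605/17) = (-285242 - 81081)*(2311605/17) = -366323*2311605/17 = -846794078415/17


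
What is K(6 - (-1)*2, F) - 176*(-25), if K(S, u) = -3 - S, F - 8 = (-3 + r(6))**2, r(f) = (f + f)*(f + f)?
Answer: 4389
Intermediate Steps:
r(f) = 4*f**2 (r(f) = (2*f)*(2*f) = 4*f**2)
F = 19889 (F = 8 + (-3 + 4*6**2)**2 = 8 + (-3 + 4*36)**2 = 8 + (-3 + 144)**2 = 8 + 141**2 = 8 + 19881 = 19889)
K(6 - (-1)*2, F) - 176*(-25) = (-3 - (6 - (-1)*2)) - 176*(-25) = (-3 - (6 - 1*(-2))) - 44*(-100) = (-3 - (6 + 2)) + 4400 = (-3 - 1*8) + 4400 = (-3 - 8) + 4400 = -11 + 4400 = 4389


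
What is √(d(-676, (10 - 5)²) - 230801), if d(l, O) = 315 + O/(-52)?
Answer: I*√155808861/26 ≈ 480.09*I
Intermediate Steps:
d(l, O) = 315 - O/52 (d(l, O) = 315 + O*(-1/52) = 315 - O/52)
√(d(-676, (10 - 5)²) - 230801) = √((315 - (10 - 5)²/52) - 230801) = √((315 - 1/52*5²) - 230801) = √((315 - 1/52*25) - 230801) = √((315 - 25/52) - 230801) = √(16355/52 - 230801) = √(-11985297/52) = I*√155808861/26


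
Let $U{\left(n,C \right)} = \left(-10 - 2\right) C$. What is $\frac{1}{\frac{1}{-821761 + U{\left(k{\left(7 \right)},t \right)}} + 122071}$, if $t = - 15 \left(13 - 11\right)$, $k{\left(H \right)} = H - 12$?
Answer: $\frac{821401}{100269241470} \approx 8.192 \cdot 10^{-6}$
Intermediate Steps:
$k{\left(H \right)} = -12 + H$ ($k{\left(H \right)} = H - 12 = -12 + H$)
$t = -30$ ($t = \left(-15\right) 2 = -30$)
$U{\left(n,C \right)} = - 12 C$
$\frac{1}{\frac{1}{-821761 + U{\left(k{\left(7 \right)},t \right)}} + 122071} = \frac{1}{\frac{1}{-821761 - -360} + 122071} = \frac{1}{\frac{1}{-821761 + 360} + 122071} = \frac{1}{\frac{1}{-821401} + 122071} = \frac{1}{- \frac{1}{821401} + 122071} = \frac{1}{\frac{100269241470}{821401}} = \frac{821401}{100269241470}$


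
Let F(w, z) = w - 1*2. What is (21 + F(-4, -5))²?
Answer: 225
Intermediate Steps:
F(w, z) = -2 + w (F(w, z) = w - 2 = -2 + w)
(21 + F(-4, -5))² = (21 + (-2 - 4))² = (21 - 6)² = 15² = 225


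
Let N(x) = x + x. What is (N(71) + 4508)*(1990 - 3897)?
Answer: -8867550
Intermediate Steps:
N(x) = 2*x
(N(71) + 4508)*(1990 - 3897) = (2*71 + 4508)*(1990 - 3897) = (142 + 4508)*(-1907) = 4650*(-1907) = -8867550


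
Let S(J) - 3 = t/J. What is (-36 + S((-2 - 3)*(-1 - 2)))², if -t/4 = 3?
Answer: 28561/25 ≈ 1142.4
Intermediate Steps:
t = -12 (t = -4*3 = -12)
S(J) = 3 - 12/J
(-36 + S((-2 - 3)*(-1 - 2)))² = (-36 + (3 - 12*1/((-1 - 2)*(-2 - 3))))² = (-36 + (3 - 12/((-5*(-3)))))² = (-36 + (3 - 12/15))² = (-36 + (3 - 12*1/15))² = (-36 + (3 - ⅘))² = (-36 + 11/5)² = (-169/5)² = 28561/25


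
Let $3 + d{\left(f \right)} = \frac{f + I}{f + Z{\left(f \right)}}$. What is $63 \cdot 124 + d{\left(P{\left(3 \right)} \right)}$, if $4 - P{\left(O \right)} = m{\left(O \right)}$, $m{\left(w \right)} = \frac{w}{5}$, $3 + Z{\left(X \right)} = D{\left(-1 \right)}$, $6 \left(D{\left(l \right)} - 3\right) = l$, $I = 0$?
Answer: $\frac{757575}{97} \approx 7810.1$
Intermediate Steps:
$D{\left(l \right)} = 3 + \frac{l}{6}$
$Z{\left(X \right)} = - \frac{1}{6}$ ($Z{\left(X \right)} = -3 + \left(3 + \frac{1}{6} \left(-1\right)\right) = -3 + \left(3 - \frac{1}{6}\right) = -3 + \frac{17}{6} = - \frac{1}{6}$)
$m{\left(w \right)} = \frac{w}{5}$ ($m{\left(w \right)} = w \frac{1}{5} = \frac{w}{5}$)
$P{\left(O \right)} = 4 - \frac{O}{5}$
$d{\left(f \right)} = -3 + \frac{f}{- \frac{1}{6} + f}$ ($d{\left(f \right)} = -3 + \frac{f + 0}{f - \frac{1}{6}} = -3 + \frac{f}{- \frac{1}{6} + f}$)
$63 \cdot 124 + d{\left(P{\left(3 \right)} \right)} = 63 \cdot 124 + \frac{3 \left(1 - 4 \left(4 - \frac{3}{5}\right)\right)}{-1 + 6 \left(4 - \frac{3}{5}\right)} = 7812 + \frac{3 \left(1 - 4 \left(4 - \frac{3}{5}\right)\right)}{-1 + 6 \left(4 - \frac{3}{5}\right)} = 7812 + \frac{3 \left(1 - \frac{68}{5}\right)}{-1 + 6 \cdot \frac{17}{5}} = 7812 + \frac{3 \left(1 - \frac{68}{5}\right)}{-1 + \frac{102}{5}} = 7812 + 3 \frac{1}{\frac{97}{5}} \left(- \frac{63}{5}\right) = 7812 + 3 \cdot \frac{5}{97} \left(- \frac{63}{5}\right) = 7812 - \frac{189}{97} = \frac{757575}{97}$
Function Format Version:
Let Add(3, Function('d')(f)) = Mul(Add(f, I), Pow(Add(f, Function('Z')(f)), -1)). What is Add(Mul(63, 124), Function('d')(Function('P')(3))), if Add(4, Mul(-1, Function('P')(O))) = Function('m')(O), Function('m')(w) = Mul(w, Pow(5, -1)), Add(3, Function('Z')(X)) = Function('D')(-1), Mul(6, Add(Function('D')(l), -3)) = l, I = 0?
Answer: Rational(757575, 97) ≈ 7810.1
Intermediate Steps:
Function('D')(l) = Add(3, Mul(Rational(1, 6), l))
Function('Z')(X) = Rational(-1, 6) (Function('Z')(X) = Add(-3, Add(3, Mul(Rational(1, 6), -1))) = Add(-3, Add(3, Rational(-1, 6))) = Add(-3, Rational(17, 6)) = Rational(-1, 6))
Function('m')(w) = Mul(Rational(1, 5), w) (Function('m')(w) = Mul(w, Rational(1, 5)) = Mul(Rational(1, 5), w))
Function('P')(O) = Add(4, Mul(Rational(-1, 5), O)) (Function('P')(O) = Add(4, Mul(-1, Mul(Rational(1, 5), O))) = Add(4, Mul(Rational(-1, 5), O)))
Function('d')(f) = Add(-3, Mul(f, Pow(Add(Rational(-1, 6), f), -1))) (Function('d')(f) = Add(-3, Mul(Add(f, 0), Pow(Add(f, Rational(-1, 6)), -1))) = Add(-3, Mul(f, Pow(Add(Rational(-1, 6), f), -1))))
Add(Mul(63, 124), Function('d')(Function('P')(3))) = Add(Mul(63, 124), Mul(3, Pow(Add(-1, Mul(6, Add(4, Mul(Rational(-1, 5), 3)))), -1), Add(1, Mul(-4, Add(4, Mul(Rational(-1, 5), 3)))))) = Add(7812, Mul(3, Pow(Add(-1, Mul(6, Add(4, Rational(-3, 5)))), -1), Add(1, Mul(-4, Add(4, Rational(-3, 5)))))) = Add(7812, Mul(3, Pow(Add(-1, Mul(6, Rational(17, 5))), -1), Add(1, Mul(-4, Rational(17, 5))))) = Add(7812, Mul(3, Pow(Add(-1, Rational(102, 5)), -1), Add(1, Rational(-68, 5)))) = Add(7812, Mul(3, Pow(Rational(97, 5), -1), Rational(-63, 5))) = Add(7812, Mul(3, Rational(5, 97), Rational(-63, 5))) = Add(7812, Rational(-189, 97)) = Rational(757575, 97)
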